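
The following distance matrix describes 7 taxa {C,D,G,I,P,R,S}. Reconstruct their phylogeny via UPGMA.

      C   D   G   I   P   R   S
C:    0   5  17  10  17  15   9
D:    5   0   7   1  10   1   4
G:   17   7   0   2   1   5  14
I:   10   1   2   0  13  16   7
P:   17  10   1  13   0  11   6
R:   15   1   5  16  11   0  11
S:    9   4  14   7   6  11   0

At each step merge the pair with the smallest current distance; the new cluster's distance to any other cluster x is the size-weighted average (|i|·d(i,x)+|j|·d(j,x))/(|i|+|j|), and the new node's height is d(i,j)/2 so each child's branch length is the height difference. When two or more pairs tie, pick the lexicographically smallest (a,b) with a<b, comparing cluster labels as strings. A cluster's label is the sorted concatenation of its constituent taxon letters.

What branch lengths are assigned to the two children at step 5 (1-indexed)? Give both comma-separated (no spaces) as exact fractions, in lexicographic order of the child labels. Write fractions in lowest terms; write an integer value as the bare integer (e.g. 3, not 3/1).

7/2,4

1. join D+I (d=1) ⇒ DI; edges |D|=1/2, |I|=1/2
  updated: d(C,DI)=15/2, d(DI,G)=9/2, d(DI,P)=23/2, d(DI,R)=17/2, d(DI,S)=11/2
2. join G+P (d=1) ⇒ GP; edges |G|=1/2, |P|=1/2
  updated: d(C,GP)=17, d(DI,GP)=8, d(GP,R)=8, d(GP,S)=10
3. join DI+S (d=11/2) ⇒ DIS; edges |DI|=9/4, |S|=11/4
  updated: d(C,DIS)=8, d(DIS,GP)=26/3, d(DIS,R)=28/3
4. join C+DIS (d=8) ⇒ CDIS; edges |C|=4, |DIS|=5/4
  updated: d(CDIS,GP)=43/4, d(CDIS,R)=43/4
5. join GP+R (d=8) ⇒ GPR; edges |GP|=7/2, |R|=4
  updated: d(CDIS,GPR)=43/4
6. join CDIS+GPR (d=43/4) ⇒ CDGIPRS; edges |CDIS|=11/8, |GPR|=11/8
final tree: ((C:4,((D:1/2,I:1/2):9/4,S:11/4):5/4):11/8,((G:1/2,P:1/2):7/2,R:4):11/8)
total length: 45/2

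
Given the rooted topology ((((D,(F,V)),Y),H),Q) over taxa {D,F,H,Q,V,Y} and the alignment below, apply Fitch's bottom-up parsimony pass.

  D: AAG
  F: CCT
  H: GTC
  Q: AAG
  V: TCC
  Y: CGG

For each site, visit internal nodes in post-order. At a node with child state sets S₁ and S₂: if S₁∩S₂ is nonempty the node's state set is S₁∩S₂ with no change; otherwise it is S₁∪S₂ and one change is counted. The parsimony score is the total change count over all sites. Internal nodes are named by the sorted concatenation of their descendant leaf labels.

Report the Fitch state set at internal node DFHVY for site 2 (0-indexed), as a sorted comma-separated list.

C,G

site 0, node FV: F={C} ∪ V={T} → {C,T} (+1)
site 0, node DFV: D={A} ∪ FV={C,T} → {A,C,T} (+1)
site 0, node DFVY: DFV={A,C,T} ∩ Y={C} → {C} (+0)
site 0, node DFHVY: DFVY={C} ∪ H={G} → {C,G} (+1)
site 0, node DFHQVY: DFHVY={C,G} ∪ Q={A} → {A,C,G} (+1)
site 1, node FV: F={C} ∩ V={C} → {C} (+0)
site 1, node DFV: D={A} ∪ FV={C} → {A,C} (+1)
site 1, node DFVY: DFV={A,C} ∪ Y={G} → {A,C,G} (+1)
site 1, node DFHVY: DFVY={A,C,G} ∪ H={T} → {A,C,G,T} (+1)
site 1, node DFHQVY: DFHVY={A,C,G,T} ∩ Q={A} → {A} (+0)
site 2, node FV: F={T} ∪ V={C} → {C,T} (+1)
site 2, node DFV: D={G} ∪ FV={C,T} → {C,G,T} (+1)
site 2, node DFVY: DFV={C,G,T} ∩ Y={G} → {G} (+0)
site 2, node DFHVY: DFVY={G} ∪ H={C} → {C,G} (+1)
site 2, node DFHQVY: DFHVY={C,G} ∩ Q={G} → {G} (+0)
per-site changes: [4, 3, 3]; total = 10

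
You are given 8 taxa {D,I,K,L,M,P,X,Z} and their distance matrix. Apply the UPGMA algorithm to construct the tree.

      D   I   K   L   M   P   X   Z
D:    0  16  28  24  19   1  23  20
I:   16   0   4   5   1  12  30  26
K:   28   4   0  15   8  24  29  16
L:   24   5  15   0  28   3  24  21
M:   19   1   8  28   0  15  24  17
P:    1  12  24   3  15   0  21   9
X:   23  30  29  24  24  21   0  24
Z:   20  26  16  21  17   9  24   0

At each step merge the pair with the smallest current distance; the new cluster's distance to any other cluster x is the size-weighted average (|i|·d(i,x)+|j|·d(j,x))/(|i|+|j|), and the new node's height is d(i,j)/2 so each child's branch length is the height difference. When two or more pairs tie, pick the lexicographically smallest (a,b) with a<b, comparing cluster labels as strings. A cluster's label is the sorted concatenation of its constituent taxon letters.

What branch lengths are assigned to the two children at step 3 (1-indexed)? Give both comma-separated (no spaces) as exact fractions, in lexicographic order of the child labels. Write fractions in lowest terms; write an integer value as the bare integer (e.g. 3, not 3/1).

1. join D+P (d=1) ⇒ DP; edges |D|=1/2, |P|=1/2
  updated: d(DP,I)=14, d(DP,K)=26, d(DP,L)=27/2, d(DP,M)=17, d(DP,X)=22, d(DP,Z)=29/2
2. join I+M (d=1) ⇒ IM; edges |I|=1/2, |M|=1/2
  updated: d(DP,IM)=31/2, d(IM,K)=6, d(IM,L)=33/2, d(IM,X)=27, d(IM,Z)=43/2
3. join IM+K (d=6) ⇒ IKM; edges |IM|=5/2, |K|=3
  updated: d(DP,IKM)=19, d(IKM,L)=16, d(IKM,X)=83/3, d(IKM,Z)=59/3
4. join DP+L (d=27/2) ⇒ DLP; edges |DP|=25/4, |L|=27/4
  updated: d(DLP,IKM)=18, d(DLP,X)=68/3, d(DLP,Z)=50/3
5. join DLP+Z (d=50/3) ⇒ DLPZ; edges |DLP|=19/12, |Z|=25/3
  updated: d(DLPZ,IKM)=221/12, d(DLPZ,X)=23
6. join DLPZ+IKM (d=221/12) ⇒ DIKLMPZ; edges |DLPZ|=7/8, |IKM|=149/24
  updated: d(DIKLMPZ,X)=25
7. join DIKLMPZ+X (d=25) ⇒ DIKLMPXZ; edges |DIKLMPZ|=79/24, |X|=25/2
final tree: (((((D:1/2,P:1/2):25/4,L:27/4):19/12,Z:25/3):7/8,((I:1/2,M:1/2):5/2,K:3):149/24):79/24,X:25/2)
total length: 1279/24

5/2,3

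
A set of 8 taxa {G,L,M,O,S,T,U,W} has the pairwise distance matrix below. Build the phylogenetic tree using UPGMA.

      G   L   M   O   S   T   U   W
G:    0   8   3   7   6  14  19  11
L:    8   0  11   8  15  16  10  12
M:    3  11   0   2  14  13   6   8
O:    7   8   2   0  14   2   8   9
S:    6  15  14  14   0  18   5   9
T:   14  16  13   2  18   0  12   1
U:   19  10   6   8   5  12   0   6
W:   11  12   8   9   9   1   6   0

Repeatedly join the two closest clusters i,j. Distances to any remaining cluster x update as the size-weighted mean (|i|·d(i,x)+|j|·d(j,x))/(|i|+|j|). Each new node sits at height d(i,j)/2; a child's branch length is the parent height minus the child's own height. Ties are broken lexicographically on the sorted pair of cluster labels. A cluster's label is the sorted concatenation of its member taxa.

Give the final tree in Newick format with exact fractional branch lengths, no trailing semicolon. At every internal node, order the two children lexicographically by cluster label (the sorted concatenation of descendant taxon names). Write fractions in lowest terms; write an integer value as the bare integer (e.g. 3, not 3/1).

1. join T+W (d=1) ⇒ TW; edges |T|=1/2, |W|=1/2
  updated: d(G,TW)=25/2, d(L,TW)=14, d(M,TW)=21/2, d(O,TW)=11/2, d(S,TW)=27/2, d(TW,U)=9
2. join M+O (d=2) ⇒ MO; edges |M|=1, |O|=1
  updated: d(G,MO)=5, d(L,MO)=19/2, d(MO,S)=14, d(MO,TW)=8, d(MO,U)=7
3. join G+MO (d=5) ⇒ GMO; edges |G|=5/2, |MO|=3/2
  updated: d(GMO,L)=9, d(GMO,S)=34/3, d(GMO,TW)=19/2, d(GMO,U)=11
4. join S+U (d=5) ⇒ SU; edges |S|=5/2, |U|=5/2
  updated: d(GMO,SU)=67/6, d(L,SU)=25/2, d(SU,TW)=45/4
5. join GMO+L (d=9) ⇒ GLMO; edges |GMO|=2, |L|=9/2
  updated: d(GLMO,SU)=23/2, d(GLMO,TW)=85/8
6. join GLMO+TW (d=85/8) ⇒ GLMOTW; edges |GLMO|=13/16, |TW|=77/16
  updated: d(GLMOTW,SU)=137/12
7. join GLMOTW+SU (d=137/12) ⇒ GLMOSTUW; edges |GLMOTW|=19/48, |SU|=77/24
final tree: ((((G:5/2,(M:1,O:1):3/2):2,L:9/2):13/16,(T:1/2,W:1/2):77/16):19/48,(S:5/2,U:5/2):77/24)
total length: 1331/48

((((G:5/2,(M:1,O:1):3/2):2,L:9/2):13/16,(T:1/2,W:1/2):77/16):19/48,(S:5/2,U:5/2):77/24)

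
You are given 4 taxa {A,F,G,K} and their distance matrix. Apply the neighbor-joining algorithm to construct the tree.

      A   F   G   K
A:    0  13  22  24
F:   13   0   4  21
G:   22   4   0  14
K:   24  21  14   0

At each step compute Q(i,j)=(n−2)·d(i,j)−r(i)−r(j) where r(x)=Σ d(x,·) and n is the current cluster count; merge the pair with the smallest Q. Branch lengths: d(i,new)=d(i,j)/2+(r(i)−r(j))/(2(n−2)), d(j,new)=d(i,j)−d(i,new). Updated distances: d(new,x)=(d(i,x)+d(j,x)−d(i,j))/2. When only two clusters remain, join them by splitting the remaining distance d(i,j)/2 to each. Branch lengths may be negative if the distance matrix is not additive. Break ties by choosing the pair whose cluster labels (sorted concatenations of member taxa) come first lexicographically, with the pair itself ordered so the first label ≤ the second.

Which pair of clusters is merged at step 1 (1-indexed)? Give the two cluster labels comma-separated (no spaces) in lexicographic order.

1. join A+F (d=13, Q=-71) ⇒ AF; edges |A|=47/4, |F|=5/4
  updated: d(AF,G)=13/2, d(AF,K)=16
2. join AF+G (d=13/2, Q=-73/2) ⇒ AFG; edges |AF|=17/4, |G|=9/4
  updated: d(AFG,K)=47/4
3. join AFG+K (d=47/4) ⇒ AFGK; edges |AFG|=47/8, |K|=47/8
final tree: (((A:47/4,F:5/4):17/4,G:9/4):47/8,K:47/8)
total length: 125/4

A,F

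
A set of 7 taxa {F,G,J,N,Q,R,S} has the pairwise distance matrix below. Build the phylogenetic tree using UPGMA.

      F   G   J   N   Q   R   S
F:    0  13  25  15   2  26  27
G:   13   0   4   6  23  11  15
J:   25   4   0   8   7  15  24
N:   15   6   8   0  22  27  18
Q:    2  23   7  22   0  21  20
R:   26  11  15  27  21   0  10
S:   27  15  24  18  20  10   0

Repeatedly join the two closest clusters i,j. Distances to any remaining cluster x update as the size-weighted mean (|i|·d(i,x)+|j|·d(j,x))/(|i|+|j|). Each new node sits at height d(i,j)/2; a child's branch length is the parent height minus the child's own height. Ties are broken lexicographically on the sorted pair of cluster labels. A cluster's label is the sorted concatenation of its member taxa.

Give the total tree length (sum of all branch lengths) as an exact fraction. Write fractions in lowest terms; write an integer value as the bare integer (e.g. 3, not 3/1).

813/20

iteration 1: select F,Q (d=2); attach at lengths (1, 1); label the merged cluster FQ
  updated: d(FQ,G)=18, d(FQ,J)=16, d(FQ,N)=37/2, d(FQ,R)=47/2, d(FQ,S)=47/2
iteration 2: select G,J (d=4); attach at lengths (2, 2); label the merged cluster GJ
  updated: d(FQ,GJ)=17, d(GJ,N)=7, d(GJ,R)=13, d(GJ,S)=39/2
iteration 3: select GJ,N (d=7); attach at lengths (3/2, 7/2); label the merged cluster GJN
  updated: d(FQ,GJN)=35/2, d(GJN,R)=53/3, d(GJN,S)=19
iteration 4: select R,S (d=10); attach at lengths (5, 5); label the merged cluster RS
  updated: d(FQ,RS)=47/2, d(GJN,RS)=55/3
iteration 5: select FQ,GJN (d=35/2); attach at lengths (31/4, 21/4); label the merged cluster FGJNQ
  updated: d(FGJNQ,RS)=102/5
iteration 6: select FGJNQ,RS (d=102/5); attach at lengths (29/20, 26/5); label the merged cluster FGJNQRS
final tree: (((F:1,Q:1):31/4,((G:2,J:2):3/2,N:7/2):21/4):29/20,(R:5,S:5):26/5)
total length: 813/20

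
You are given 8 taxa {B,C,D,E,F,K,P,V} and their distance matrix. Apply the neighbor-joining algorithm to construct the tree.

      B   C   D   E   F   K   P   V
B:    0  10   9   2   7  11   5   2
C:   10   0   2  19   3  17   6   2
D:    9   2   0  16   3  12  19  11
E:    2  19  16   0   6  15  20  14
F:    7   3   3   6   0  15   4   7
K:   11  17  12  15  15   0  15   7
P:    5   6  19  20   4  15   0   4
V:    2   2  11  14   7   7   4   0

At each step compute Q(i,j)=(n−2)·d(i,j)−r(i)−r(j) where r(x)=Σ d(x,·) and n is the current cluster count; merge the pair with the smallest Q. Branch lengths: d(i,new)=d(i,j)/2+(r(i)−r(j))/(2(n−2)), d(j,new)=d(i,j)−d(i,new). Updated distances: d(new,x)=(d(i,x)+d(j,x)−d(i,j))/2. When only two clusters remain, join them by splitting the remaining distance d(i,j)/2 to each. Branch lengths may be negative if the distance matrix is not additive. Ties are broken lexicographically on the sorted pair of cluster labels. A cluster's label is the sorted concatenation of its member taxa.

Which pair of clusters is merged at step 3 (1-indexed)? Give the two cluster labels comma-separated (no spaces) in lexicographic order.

iteration 1: select B,E (d=2, Q=-126); attach at lengths (-17/6, 29/6); label the merged cluster BE
  updated: d(BE,C)=27/2, d(BE,D)=23/2, d(BE,F)=11/2, d(BE,K)=12, d(BE,P)=23/2, d(BE,V)=7
iteration 2: select C,D (d=2, Q=-92); attach at lengths (-1/2, 5/2); label the merged cluster CD
  updated: d(BE,CD)=23/2, d(CD,F)=2, d(CD,K)=27/2, d(CD,P)=23/2, d(CD,V)=11/2
iteration 3: select CD,F (d=2, Q=-139/2); attach at lengths (37/16, -5/16); label the merged cluster CDF
  updated: d(BE,CDF)=15/2, d(CDF,K)=53/4, d(CDF,P)=27/4, d(CDF,V)=21/4
iteration 4: select CDF,P (d=27/4, Q=-199/4); attach at lengths (21/8, 33/8); label the merged cluster CDFP
  updated: d(BE,CDFP)=49/8, d(CDFP,K)=43/4, d(CDFP,V)=5/4
iteration 5: select BE,CDFP (d=49/8, Q=-31); attach at lengths (77/16, 21/16); label the merged cluster BCDEFP
  updated: d(BCDEFP,K)=133/16, d(BCDEFP,V)=17/16
iteration 6: select BCDEFP,K (d=133/16, Q=-131/8); attach at lengths (19/16, 57/8); label the merged cluster BCDEFKP
  updated: d(BCDEFKP,V)=-1/8
iteration 7: select BCDEFKP,V (d=-1/8); attach at lengths (-1/16, -1/16); label the merged cluster BCDEFKPV
final tree: ((((B:-17/6,E:29/6):77/16,(((C:-1/2,D:5/2):37/16,F:-5/16):21/8,P:33/8):21/16):19/16,K:57/8):-1/16,V:-1/16)
total length: 433/16

CD,F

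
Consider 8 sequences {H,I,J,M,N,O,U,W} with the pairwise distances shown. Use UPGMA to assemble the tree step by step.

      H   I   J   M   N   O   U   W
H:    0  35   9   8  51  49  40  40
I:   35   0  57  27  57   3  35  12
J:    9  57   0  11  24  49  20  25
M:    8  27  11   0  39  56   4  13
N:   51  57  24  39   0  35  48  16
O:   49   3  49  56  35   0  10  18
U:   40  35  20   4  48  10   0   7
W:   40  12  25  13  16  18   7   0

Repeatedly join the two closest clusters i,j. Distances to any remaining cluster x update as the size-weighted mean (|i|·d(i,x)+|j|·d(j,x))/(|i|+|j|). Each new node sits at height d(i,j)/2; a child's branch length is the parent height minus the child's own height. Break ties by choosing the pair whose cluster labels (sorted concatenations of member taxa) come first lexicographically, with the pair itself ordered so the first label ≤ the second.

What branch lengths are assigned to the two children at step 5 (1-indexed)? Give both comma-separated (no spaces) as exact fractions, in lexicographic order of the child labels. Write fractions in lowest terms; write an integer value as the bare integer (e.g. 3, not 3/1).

15/2,7

step 1: merge (I,O) at d=3; branch lengths I→3/2, O→3/2; new cluster IO
  updated: d(H,IO)=42, d(IO,J)=53, d(IO,M)=83/2, d(IO,N)=46, d(IO,U)=45/2, d(IO,W)=15
step 2: merge (M,U) at d=4; branch lengths M→2, U→2; new cluster MU
  updated: d(H,MU)=24, d(IO,MU)=32, d(J,MU)=31/2, d(MU,N)=87/2, d(MU,W)=10
step 3: merge (H,J) at d=9; branch lengths H→9/2, J→9/2; new cluster HJ
  updated: d(HJ,IO)=95/2, d(HJ,MU)=79/4, d(HJ,N)=75/2, d(HJ,W)=65/2
step 4: merge (MU,W) at d=10; branch lengths MU→3, W→5; new cluster MUW
  updated: d(HJ,MUW)=24, d(IO,MUW)=79/3, d(MUW,N)=103/3
step 5: merge (HJ,MUW) at d=24; branch lengths HJ→15/2, MUW→7; new cluster HJMUW
  updated: d(HJMUW,IO)=174/5, d(HJMUW,N)=178/5
step 6: merge (HJMUW,IO) at d=174/5; branch lengths HJMUW→27/5, IO→159/10; new cluster HIJMOUW
  updated: d(HIJMOUW,N)=270/7
step 7: merge (HIJMOUW,N) at d=270/7; branch lengths HIJMOUW→66/35, N→135/7; new cluster HIJMNOUW
final tree: ((((H:9/2,J:9/2):15/2,((M:2,U:2):3,W:5):7):27/5,(I:3/2,O:3/2):159/10):66/35,N:135/7)
total length: 2834/35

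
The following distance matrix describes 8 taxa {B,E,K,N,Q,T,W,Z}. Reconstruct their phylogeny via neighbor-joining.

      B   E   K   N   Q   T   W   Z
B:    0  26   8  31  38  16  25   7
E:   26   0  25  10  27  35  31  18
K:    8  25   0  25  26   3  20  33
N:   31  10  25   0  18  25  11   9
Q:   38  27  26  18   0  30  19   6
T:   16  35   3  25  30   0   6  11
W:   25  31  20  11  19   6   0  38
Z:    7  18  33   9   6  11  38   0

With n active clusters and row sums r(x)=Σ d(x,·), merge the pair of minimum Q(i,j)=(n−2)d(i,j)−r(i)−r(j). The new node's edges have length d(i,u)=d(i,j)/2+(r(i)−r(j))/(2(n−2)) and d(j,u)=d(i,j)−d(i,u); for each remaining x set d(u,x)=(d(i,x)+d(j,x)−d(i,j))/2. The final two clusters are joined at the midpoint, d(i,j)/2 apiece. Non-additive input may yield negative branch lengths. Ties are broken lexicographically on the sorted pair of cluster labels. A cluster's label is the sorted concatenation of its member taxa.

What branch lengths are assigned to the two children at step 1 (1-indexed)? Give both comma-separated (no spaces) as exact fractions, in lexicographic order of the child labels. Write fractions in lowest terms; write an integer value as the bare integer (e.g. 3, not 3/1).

1. join Q+Z (d=6, Q=-250) ⇒ QZ; edges |Q|=13/2, |Z|=-1/2
  updated: d(B,QZ)=39/2, d(E,QZ)=39/2, d(K,QZ)=53/2, d(N,QZ)=21/2, d(QZ,T)=35/2, d(QZ,W)=51/2
2. join E+N (d=10, Q=-209) ⇒ EN; edges |E|=42/5, |N|=8/5
  updated: d(B,EN)=47/2, d(EN,K)=20, d(EN,QZ)=10, d(EN,T)=25, d(EN,W)=16
3. join EN+QZ (d=10, Q=-307/2) ⇒ ENQZ; edges |EN|=71/16, |QZ|=89/16
  updated: d(B,ENQZ)=33/2, d(ENQZ,K)=73/4, d(ENQZ,T)=65/4, d(ENQZ,W)=63/4
4. join B+K (d=8, Q=-363/4) ⇒ BK; edges |B|=161/24, |K|=31/24
  updated: d(BK,ENQZ)=107/8, d(BK,T)=11/2, d(BK,W)=37/2
5. join BK+ENQZ (d=107/8, Q=-56) ⇒ BEKNQZ; edges |BK|=75/16, |ENQZ|=139/16
  updated: d(BEKNQZ,T)=67/16, d(BEKNQZ,W)=167/16
6. join BEKNQZ+T (d=67/16, Q=-165/8) ⇒ BEKNQTZ; edges |BEKNQZ|=69/16, |T|=-1/8
  updated: d(BEKNQTZ,W)=49/8
7. join BEKNQTZ+W (d=49/8) ⇒ BEKNQTWZ; edges |BEKNQTZ|=49/16, |W|=49/16
final tree: ((((B:161/24,K:31/24):75/16,((E:42/5,N:8/5):71/16,(Q:13/2,Z:-1/2):89/16):139/16):69/16,T:-1/8):49/16,W:49/16)
total length: 923/16

13/2,-1/2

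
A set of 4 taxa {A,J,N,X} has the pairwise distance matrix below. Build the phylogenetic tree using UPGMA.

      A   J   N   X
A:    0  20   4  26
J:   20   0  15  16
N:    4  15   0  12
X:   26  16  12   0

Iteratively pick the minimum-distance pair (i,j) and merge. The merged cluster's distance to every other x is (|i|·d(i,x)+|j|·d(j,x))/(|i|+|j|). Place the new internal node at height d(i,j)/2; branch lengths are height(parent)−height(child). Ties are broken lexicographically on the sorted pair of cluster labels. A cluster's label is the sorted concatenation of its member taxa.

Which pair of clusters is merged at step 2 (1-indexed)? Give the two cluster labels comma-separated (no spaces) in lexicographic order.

iteration 1: select A,N (d=4); attach at lengths (2, 2); label the merged cluster AN
  updated: d(AN,J)=35/2, d(AN,X)=19
iteration 2: select J,X (d=16); attach at lengths (8, 8); label the merged cluster JX
  updated: d(AN,JX)=73/4
iteration 3: select AN,JX (d=73/4); attach at lengths (57/8, 9/8); label the merged cluster AJNX
final tree: ((A:2,N:2):57/8,(J:8,X:8):9/8)
total length: 113/4

J,X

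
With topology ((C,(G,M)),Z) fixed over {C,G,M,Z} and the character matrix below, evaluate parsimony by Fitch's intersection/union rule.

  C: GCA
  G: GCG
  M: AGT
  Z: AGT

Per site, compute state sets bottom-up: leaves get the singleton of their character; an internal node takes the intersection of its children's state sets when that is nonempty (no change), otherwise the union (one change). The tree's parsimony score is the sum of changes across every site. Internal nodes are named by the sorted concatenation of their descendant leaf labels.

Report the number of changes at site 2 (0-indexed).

[col 0] GM: children G:{G}, M:{A} ∪→ {A,G}; cost 1
[col 0] CGM: children C:{G}, GM:{A,G} ∩→ {G}; cost 0
[col 0] CGMZ: children CGM:{G}, Z:{A} ∪→ {A,G}; cost 1
[col 1] GM: children G:{C}, M:{G} ∪→ {C,G}; cost 1
[col 1] CGM: children C:{C}, GM:{C,G} ∩→ {C}; cost 0
[col 1] CGMZ: children CGM:{C}, Z:{G} ∪→ {C,G}; cost 1
[col 2] GM: children G:{G}, M:{T} ∪→ {G,T}; cost 1
[col 2] CGM: children C:{A}, GM:{G,T} ∪→ {A,G,T}; cost 1
[col 2] CGMZ: children CGM:{A,G,T}, Z:{T} ∩→ {T}; cost 0
per-site changes: [2, 2, 2]; total = 6

2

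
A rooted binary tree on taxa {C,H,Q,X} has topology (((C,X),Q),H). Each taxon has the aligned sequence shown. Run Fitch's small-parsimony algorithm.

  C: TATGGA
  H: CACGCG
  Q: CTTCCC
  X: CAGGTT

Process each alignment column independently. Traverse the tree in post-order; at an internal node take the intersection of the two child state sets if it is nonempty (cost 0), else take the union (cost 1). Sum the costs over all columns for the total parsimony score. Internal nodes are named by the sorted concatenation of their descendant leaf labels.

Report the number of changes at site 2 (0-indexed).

2

site 0, node CX: C={T} ∪ X={C} → {C,T} (+1)
site 0, node CQX: CX={C,T} ∩ Q={C} → {C} (+0)
site 0, node CHQX: CQX={C} ∩ H={C} → {C} (+0)
site 1, node CX: C={A} ∩ X={A} → {A} (+0)
site 1, node CQX: CX={A} ∪ Q={T} → {A,T} (+1)
site 1, node CHQX: CQX={A,T} ∩ H={A} → {A} (+0)
site 2, node CX: C={T} ∪ X={G} → {G,T} (+1)
site 2, node CQX: CX={G,T} ∩ Q={T} → {T} (+0)
site 2, node CHQX: CQX={T} ∪ H={C} → {C,T} (+1)
site 3, node CX: C={G} ∩ X={G} → {G} (+0)
site 3, node CQX: CX={G} ∪ Q={C} → {C,G} (+1)
site 3, node CHQX: CQX={C,G} ∩ H={G} → {G} (+0)
site 4, node CX: C={G} ∪ X={T} → {G,T} (+1)
site 4, node CQX: CX={G,T} ∪ Q={C} → {C,G,T} (+1)
site 4, node CHQX: CQX={C,G,T} ∩ H={C} → {C} (+0)
site 5, node CX: C={A} ∪ X={T} → {A,T} (+1)
site 5, node CQX: CX={A,T} ∪ Q={C} → {A,C,T} (+1)
site 5, node CHQX: CQX={A,C,T} ∪ H={G} → {A,C,G,T} (+1)
per-site changes: [1, 1, 2, 1, 2, 3]; total = 10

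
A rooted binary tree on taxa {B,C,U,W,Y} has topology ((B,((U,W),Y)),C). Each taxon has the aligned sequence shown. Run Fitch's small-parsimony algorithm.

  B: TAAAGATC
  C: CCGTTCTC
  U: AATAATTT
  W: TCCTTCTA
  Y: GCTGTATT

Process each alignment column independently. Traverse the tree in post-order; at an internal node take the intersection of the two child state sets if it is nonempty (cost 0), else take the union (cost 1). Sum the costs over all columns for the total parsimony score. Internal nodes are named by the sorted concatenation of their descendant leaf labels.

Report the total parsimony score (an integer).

UW@0: {A} ∪ {T} = {A,T} (union, +1)
UWY@0: {A,T} ∪ {G} = {A,G,T} (union, +1)
BUWY@0: {T} ∩ {A,G,T} = {T} (intersection, +0)
BCUWY@0: {T} ∪ {C} = {C,T} (union, +1)
UW@1: {A} ∪ {C} = {A,C} (union, +1)
UWY@1: {A,C} ∩ {C} = {C} (intersection, +0)
BUWY@1: {A} ∪ {C} = {A,C} (union, +1)
BCUWY@1: {A,C} ∩ {C} = {C} (intersection, +0)
UW@2: {T} ∪ {C} = {C,T} (union, +1)
UWY@2: {C,T} ∩ {T} = {T} (intersection, +0)
BUWY@2: {A} ∪ {T} = {A,T} (union, +1)
BCUWY@2: {A,T} ∪ {G} = {A,G,T} (union, +1)
UW@3: {A} ∪ {T} = {A,T} (union, +1)
UWY@3: {A,T} ∪ {G} = {A,G,T} (union, +1)
BUWY@3: {A} ∩ {A,G,T} = {A} (intersection, +0)
BCUWY@3: {A} ∪ {T} = {A,T} (union, +1)
UW@4: {A} ∪ {T} = {A,T} (union, +1)
UWY@4: {A,T} ∩ {T} = {T} (intersection, +0)
BUWY@4: {G} ∪ {T} = {G,T} (union, +1)
BCUWY@4: {G,T} ∩ {T} = {T} (intersection, +0)
UW@5: {T} ∪ {C} = {C,T} (union, +1)
UWY@5: {C,T} ∪ {A} = {A,C,T} (union, +1)
BUWY@5: {A} ∩ {A,C,T} = {A} (intersection, +0)
BCUWY@5: {A} ∪ {C} = {A,C} (union, +1)
UW@6: {T} ∩ {T} = {T} (intersection, +0)
UWY@6: {T} ∩ {T} = {T} (intersection, +0)
BUWY@6: {T} ∩ {T} = {T} (intersection, +0)
BCUWY@6: {T} ∩ {T} = {T} (intersection, +0)
UW@7: {T} ∪ {A} = {A,T} (union, +1)
UWY@7: {A,T} ∩ {T} = {T} (intersection, +0)
BUWY@7: {C} ∪ {T} = {C,T} (union, +1)
BCUWY@7: {C,T} ∩ {C} = {C} (intersection, +0)
per-site changes: [3, 2, 3, 3, 2, 3, 0, 2]; total = 18

18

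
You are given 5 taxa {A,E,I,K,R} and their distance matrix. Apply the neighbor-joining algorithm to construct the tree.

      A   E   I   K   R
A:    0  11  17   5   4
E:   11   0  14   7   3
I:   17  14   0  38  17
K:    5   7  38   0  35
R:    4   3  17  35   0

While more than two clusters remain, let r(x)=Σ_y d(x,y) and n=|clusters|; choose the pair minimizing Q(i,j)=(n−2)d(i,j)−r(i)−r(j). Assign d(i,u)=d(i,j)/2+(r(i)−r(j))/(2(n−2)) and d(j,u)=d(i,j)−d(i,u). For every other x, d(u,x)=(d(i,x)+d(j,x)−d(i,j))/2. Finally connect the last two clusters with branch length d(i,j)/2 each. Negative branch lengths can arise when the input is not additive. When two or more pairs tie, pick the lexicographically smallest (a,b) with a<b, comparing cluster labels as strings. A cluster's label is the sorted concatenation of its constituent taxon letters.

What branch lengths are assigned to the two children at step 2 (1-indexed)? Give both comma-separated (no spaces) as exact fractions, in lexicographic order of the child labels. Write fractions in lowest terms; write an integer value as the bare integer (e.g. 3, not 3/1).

19/2,-3

iteration 1: select A,K (d=5, Q=-107); attach at lengths (-11/2, 21/2); label the merged cluster AK
  updated: d(AK,E)=13/2, d(AK,I)=25, d(AK,R)=17
iteration 2: select AK,E (d=13/2, Q=-59); attach at lengths (19/2, -3); label the merged cluster AEK
  updated: d(AEK,I)=65/4, d(AEK,R)=27/4
iteration 3: select AEK,I (d=65/4, Q=-40); attach at lengths (3, 53/4); label the merged cluster AEIK
  updated: d(AEIK,R)=15/4
iteration 4: select AEIK,R (d=15/4); attach at lengths (15/8, 15/8); label the merged cluster AEIKR
final tree: ((((A:-11/2,K:21/2):19/2,E:-3):3,I:53/4):15/8,R:15/8)
total length: 63/2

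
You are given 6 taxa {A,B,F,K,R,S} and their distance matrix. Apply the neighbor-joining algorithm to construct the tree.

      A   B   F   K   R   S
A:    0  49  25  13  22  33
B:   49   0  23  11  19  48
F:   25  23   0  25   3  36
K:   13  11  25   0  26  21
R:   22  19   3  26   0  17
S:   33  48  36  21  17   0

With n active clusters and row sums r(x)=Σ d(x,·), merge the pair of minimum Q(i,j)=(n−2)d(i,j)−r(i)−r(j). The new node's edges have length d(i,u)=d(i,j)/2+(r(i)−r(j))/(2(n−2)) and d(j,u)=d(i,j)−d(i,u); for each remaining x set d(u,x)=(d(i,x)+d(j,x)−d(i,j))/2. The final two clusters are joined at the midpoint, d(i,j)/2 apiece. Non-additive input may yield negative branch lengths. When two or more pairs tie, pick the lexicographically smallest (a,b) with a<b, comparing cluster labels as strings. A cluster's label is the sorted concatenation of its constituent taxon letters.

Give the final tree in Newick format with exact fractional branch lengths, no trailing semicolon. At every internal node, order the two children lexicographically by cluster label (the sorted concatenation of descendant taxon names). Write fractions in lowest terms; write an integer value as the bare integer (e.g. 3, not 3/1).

step 1: merge (B,K) at d=11, Q=-202; branch lengths B→49/4, K→-5/4; new cluster BK
  updated: d(A,BK)=51/2, d(BK,F)=37/2, d(BK,R)=17, d(BK,S)=29
step 2: merge (F,R) at d=3, Q=-265/2; branch lengths F→65/12, R→-29/12; new cluster FR
  updated: d(A,FR)=22, d(BK,FR)=65/4, d(FR,S)=25
step 3: merge (A,S) at d=33, Q=-203/2; branch lengths A→119/8, S→145/8; new cluster AS
  updated: d(AS,BK)=43/4, d(AS,FR)=7
step 4: merge (AS,BK) at d=43/4, Q=-34; branch lengths AS→3/4, BK→10; new cluster ABKS
  updated: d(ABKS,FR)=25/4
step 5: merge (ABKS,FR) at d=25/4; branch lengths ABKS→25/8, FR→25/8; new cluster ABFKRS
final tree: (((A:119/8,S:145/8):3/4,(B:49/4,K:-5/4):10):25/8,(F:65/12,R:-29/12):25/8)
total length: 64

(((A:119/8,S:145/8):3/4,(B:49/4,K:-5/4):10):25/8,(F:65/12,R:-29/12):25/8)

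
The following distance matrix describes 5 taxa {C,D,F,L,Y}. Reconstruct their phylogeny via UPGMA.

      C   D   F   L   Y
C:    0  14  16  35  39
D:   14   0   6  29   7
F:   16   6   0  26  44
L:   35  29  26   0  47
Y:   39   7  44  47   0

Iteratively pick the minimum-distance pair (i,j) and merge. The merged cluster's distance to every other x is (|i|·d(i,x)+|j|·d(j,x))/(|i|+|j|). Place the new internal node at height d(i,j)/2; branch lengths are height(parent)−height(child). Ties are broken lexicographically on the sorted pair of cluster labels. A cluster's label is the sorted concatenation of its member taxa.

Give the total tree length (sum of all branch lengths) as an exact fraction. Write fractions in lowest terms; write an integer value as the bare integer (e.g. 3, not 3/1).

239/4

1. join D+F (d=6) ⇒ DF; edges |D|=3, |F|=3
  updated: d(C,DF)=15, d(DF,L)=55/2, d(DF,Y)=51/2
2. join C+DF (d=15) ⇒ CDF; edges |C|=15/2, |DF|=9/2
  updated: d(CDF,L)=30, d(CDF,Y)=30
3. join CDF+L (d=30) ⇒ CDFL; edges |CDF|=15/2, |L|=15
  updated: d(CDFL,Y)=137/4
4. join CDFL+Y (d=137/4) ⇒ CDFLY; edges |CDFL|=17/8, |Y|=137/8
final tree: (((C:15/2,(D:3,F:3):9/2):15/2,L:15):17/8,Y:137/8)
total length: 239/4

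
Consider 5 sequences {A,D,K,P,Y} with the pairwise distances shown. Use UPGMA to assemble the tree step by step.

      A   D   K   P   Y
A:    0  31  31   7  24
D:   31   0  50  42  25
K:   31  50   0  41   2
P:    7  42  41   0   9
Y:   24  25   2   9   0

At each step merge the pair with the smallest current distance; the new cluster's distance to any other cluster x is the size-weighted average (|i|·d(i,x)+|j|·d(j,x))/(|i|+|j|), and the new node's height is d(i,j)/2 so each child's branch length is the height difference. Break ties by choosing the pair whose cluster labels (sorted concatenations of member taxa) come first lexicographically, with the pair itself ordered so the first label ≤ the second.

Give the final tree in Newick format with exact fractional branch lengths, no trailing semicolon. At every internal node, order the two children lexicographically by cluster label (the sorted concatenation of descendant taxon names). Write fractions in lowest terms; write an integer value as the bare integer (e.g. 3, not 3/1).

(((A:7/2,P:7/2):77/8,(K:1,Y:1):97/8):43/8,D:37/2)

iteration 1: select K,Y (d=2); attach at lengths (1, 1); label the merged cluster KY
  updated: d(A,KY)=55/2, d(D,KY)=75/2, d(KY,P)=25
iteration 2: select A,P (d=7); attach at lengths (7/2, 7/2); label the merged cluster AP
  updated: d(AP,D)=73/2, d(AP,KY)=105/4
iteration 3: select AP,KY (d=105/4); attach at lengths (77/8, 97/8); label the merged cluster AKPY
  updated: d(AKPY,D)=37
iteration 4: select AKPY,D (d=37); attach at lengths (43/8, 37/2); label the merged cluster ADKPY
final tree: (((A:7/2,P:7/2):77/8,(K:1,Y:1):97/8):43/8,D:37/2)
total length: 437/8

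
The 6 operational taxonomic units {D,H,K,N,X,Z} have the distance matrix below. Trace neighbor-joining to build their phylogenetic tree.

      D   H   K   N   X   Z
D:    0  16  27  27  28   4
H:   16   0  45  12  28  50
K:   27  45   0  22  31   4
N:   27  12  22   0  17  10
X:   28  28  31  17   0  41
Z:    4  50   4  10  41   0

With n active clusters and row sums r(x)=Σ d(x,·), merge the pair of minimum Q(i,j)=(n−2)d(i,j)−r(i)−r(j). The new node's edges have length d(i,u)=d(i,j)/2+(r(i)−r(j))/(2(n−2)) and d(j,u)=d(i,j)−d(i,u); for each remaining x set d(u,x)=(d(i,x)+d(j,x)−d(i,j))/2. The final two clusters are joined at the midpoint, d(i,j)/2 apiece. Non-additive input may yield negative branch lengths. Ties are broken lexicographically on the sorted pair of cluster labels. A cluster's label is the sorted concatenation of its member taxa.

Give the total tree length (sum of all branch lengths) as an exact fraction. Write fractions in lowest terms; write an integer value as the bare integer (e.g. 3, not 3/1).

step 1: merge (K,Z) at d=4, Q=-222; branch lengths K→9/2, Z→-1/2; new cluster KZ
  updated: d(D,KZ)=27/2, d(H,KZ)=91/2, d(KZ,N)=14, d(KZ,X)=34
step 2: merge (D,KZ) at d=27/2, Q=-151; branch lengths D→3, KZ→21/2; new cluster DKZ
  updated: d(DKZ,H)=24, d(DKZ,N)=55/4, d(DKZ,X)=97/4
step 3: merge (DKZ,X) at d=97/4, Q=-331/4; branch lengths DKZ→165/16, X→223/16; new cluster DKXZ
  updated: d(DKXZ,H)=111/8, d(DKXZ,N)=13/4
step 4: merge (DKXZ,H) at d=111/8, Q=-233/8; branch lengths DKXZ→41/16, H→181/16; new cluster DHKXZ
  updated: d(DHKXZ,N)=11/16
step 5: merge (DHKXZ,N) at d=11/16; branch lengths DHKXZ→11/32, N→11/32; new cluster DHKNXZ
final tree: ((((D:3,(K:9/2,Z:-1/2):21/2):165/16,X:223/16):41/16,H:181/16):11/32,N:11/32)
total length: 901/16

901/16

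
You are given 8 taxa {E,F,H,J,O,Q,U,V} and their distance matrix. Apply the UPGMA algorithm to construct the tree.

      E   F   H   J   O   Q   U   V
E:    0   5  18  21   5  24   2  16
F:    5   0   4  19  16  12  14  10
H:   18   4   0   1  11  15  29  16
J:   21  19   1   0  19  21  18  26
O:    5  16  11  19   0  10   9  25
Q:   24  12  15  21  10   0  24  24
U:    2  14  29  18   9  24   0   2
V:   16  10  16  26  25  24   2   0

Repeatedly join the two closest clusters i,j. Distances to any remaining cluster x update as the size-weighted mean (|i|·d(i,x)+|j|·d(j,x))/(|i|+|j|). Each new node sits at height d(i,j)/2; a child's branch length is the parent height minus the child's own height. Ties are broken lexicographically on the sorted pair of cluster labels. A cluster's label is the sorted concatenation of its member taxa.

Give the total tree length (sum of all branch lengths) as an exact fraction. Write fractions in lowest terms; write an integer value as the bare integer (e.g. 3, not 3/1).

iteration 1: select H,J (d=1); attach at lengths (1/2, 1/2); label the merged cluster HJ
  updated: d(E,HJ)=39/2, d(F,HJ)=23/2, d(HJ,O)=15, d(HJ,Q)=18, d(HJ,U)=47/2, d(HJ,V)=21
iteration 2: select E,U (d=2); attach at lengths (1, 1); label the merged cluster EU
  updated: d(EU,F)=19/2, d(EU,HJ)=43/2, d(EU,O)=7, d(EU,Q)=24, d(EU,V)=9
iteration 3: select EU,O (d=7); attach at lengths (5/2, 7/2); label the merged cluster EOU
  updated: d(EOU,F)=35/3, d(EOU,HJ)=58/3, d(EOU,Q)=58/3, d(EOU,V)=43/3
iteration 4: select F,V (d=10); attach at lengths (5, 5); label the merged cluster FV
  updated: d(EOU,FV)=13, d(FV,HJ)=65/4, d(FV,Q)=18
iteration 5: select EOU,FV (d=13); attach at lengths (3, 3/2); label the merged cluster EFOUV
  updated: d(EFOUV,HJ)=181/10, d(EFOUV,Q)=94/5
iteration 6: select HJ,Q (d=18); attach at lengths (17/2, 9); label the merged cluster HJQ
  updated: d(EFOUV,HJQ)=55/3
iteration 7: select EFOUV,HJQ (d=55/3); attach at lengths (8/3, 1/6); label the merged cluster EFHJOQUV
final tree: ((((E:1,U:1):5/2,O:7/2):3,(F:5,V:5):3/2):8/3,((H:1/2,J:1/2):17/2,Q:9):1/6)
total length: 263/6

263/6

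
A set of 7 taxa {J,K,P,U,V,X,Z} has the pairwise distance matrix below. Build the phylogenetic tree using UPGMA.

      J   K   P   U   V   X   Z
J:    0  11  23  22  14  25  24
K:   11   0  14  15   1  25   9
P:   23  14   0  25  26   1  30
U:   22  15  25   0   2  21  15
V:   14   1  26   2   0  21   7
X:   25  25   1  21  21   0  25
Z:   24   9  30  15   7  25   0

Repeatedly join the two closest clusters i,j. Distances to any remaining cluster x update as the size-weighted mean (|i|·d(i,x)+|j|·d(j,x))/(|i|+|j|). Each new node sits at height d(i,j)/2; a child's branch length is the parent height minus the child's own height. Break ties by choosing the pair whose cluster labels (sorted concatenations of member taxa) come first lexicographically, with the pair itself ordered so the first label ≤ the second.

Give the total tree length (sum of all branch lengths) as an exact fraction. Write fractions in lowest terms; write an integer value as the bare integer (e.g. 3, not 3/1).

1. join K+V (d=1) ⇒ KV; edges |K|=1/2, |V|=1/2
  updated: d(J,KV)=25/2, d(KV,P)=20, d(KV,U)=17/2, d(KV,X)=23, d(KV,Z)=8
2. join P+X (d=1) ⇒ PX; edges |P|=1/2, |X|=1/2
  updated: d(J,PX)=24, d(KV,PX)=43/2, d(PX,U)=23, d(PX,Z)=55/2
3. join KV+Z (d=8) ⇒ KVZ; edges |KV|=7/2, |Z|=4
  updated: d(J,KVZ)=49/3, d(KVZ,PX)=47/2, d(KVZ,U)=32/3
4. join KVZ+U (d=32/3) ⇒ KUVZ; edges |KVZ|=4/3, |U|=16/3
  updated: d(J,KUVZ)=71/4, d(KUVZ,PX)=187/8
5. join J+KUVZ (d=71/4) ⇒ JKUVZ; edges |J|=71/8, |KUVZ|=85/24
  updated: d(JKUVZ,PX)=47/2
6. join JKUVZ+PX (d=47/2) ⇒ JKPUVXZ; edges |JKUVZ|=23/8, |PX|=45/4
final tree: ((J:71/8,(((K:1/2,V:1/2):7/2,Z:4):4/3,U:16/3):85/24):23/8,(P:1/2,X:1/2):45/4)
total length: 1025/24

1025/24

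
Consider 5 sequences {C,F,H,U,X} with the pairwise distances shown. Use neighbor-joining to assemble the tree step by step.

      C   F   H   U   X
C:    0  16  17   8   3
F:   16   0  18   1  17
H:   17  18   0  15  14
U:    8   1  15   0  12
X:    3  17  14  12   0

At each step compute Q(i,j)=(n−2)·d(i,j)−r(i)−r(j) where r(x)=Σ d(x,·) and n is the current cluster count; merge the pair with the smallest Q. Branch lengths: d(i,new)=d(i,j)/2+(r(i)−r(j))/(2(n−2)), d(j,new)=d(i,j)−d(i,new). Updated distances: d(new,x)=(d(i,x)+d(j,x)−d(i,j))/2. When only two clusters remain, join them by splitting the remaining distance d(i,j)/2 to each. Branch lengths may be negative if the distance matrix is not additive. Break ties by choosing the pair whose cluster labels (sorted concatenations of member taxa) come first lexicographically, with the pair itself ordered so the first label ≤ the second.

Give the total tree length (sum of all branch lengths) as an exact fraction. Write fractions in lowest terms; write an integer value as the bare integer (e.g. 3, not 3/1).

step 1: merge (F,U) at d=1, Q=-85; branch lengths F→19/6, U→-13/6; new cluster FU
  updated: d(C,FU)=23/2, d(FU,H)=16, d(FU,X)=14
step 2: merge (C,X) at d=3, Q=-113/2; branch lengths C→13/8, X→11/8; new cluster CX
  updated: d(CX,FU)=45/4, d(CX,H)=14
step 3: merge (CX,FU) at d=45/4, Q=-165/4; branch lengths CX→37/8, FU→53/8; new cluster CFUX
  updated: d(CFUX,H)=75/8
step 4: merge (CFUX,H) at d=75/8; branch lengths CFUX→75/16, H→75/16; new cluster CFHUX
final tree: (((C:13/8,X:11/8):37/8,(F:19/6,U:-13/6):53/8):75/16,H:75/16)
total length: 197/8

197/8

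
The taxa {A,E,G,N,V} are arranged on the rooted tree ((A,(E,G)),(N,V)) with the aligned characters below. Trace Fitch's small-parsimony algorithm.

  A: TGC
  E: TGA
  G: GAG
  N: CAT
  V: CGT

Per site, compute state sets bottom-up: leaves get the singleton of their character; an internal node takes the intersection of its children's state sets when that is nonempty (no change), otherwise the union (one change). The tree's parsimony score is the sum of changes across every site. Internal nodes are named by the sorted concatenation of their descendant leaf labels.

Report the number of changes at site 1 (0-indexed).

site 0, node EG: E={T} ∪ G={G} → {G,T} (+1)
site 0, node AEG: A={T} ∩ EG={G,T} → {T} (+0)
site 0, node NV: N={C} ∩ V={C} → {C} (+0)
site 0, node AEGNV: AEG={T} ∪ NV={C} → {C,T} (+1)
site 1, node EG: E={G} ∪ G={A} → {A,G} (+1)
site 1, node AEG: A={G} ∩ EG={A,G} → {G} (+0)
site 1, node NV: N={A} ∪ V={G} → {A,G} (+1)
site 1, node AEGNV: AEG={G} ∩ NV={A,G} → {G} (+0)
site 2, node EG: E={A} ∪ G={G} → {A,G} (+1)
site 2, node AEG: A={C} ∪ EG={A,G} → {A,C,G} (+1)
site 2, node NV: N={T} ∩ V={T} → {T} (+0)
site 2, node AEGNV: AEG={A,C,G} ∪ NV={T} → {A,C,G,T} (+1)
per-site changes: [2, 2, 3]; total = 7

2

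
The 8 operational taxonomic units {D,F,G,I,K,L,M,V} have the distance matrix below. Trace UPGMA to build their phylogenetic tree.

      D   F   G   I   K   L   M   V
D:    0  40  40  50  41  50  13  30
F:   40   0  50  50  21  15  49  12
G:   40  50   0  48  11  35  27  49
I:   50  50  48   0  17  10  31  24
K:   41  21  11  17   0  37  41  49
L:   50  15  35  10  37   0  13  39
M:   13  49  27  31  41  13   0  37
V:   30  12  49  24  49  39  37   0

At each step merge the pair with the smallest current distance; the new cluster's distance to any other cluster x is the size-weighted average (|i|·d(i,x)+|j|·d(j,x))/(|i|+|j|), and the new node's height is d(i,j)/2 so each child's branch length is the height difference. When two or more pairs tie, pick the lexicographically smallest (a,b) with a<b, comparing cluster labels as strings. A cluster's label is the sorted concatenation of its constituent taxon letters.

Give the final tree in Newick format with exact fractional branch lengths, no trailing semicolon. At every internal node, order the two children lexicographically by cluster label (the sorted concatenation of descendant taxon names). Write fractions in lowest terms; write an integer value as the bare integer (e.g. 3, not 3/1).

(((D:13/2,M:13/2):97/8,(G:11/2,K:11/2):105/8):5/16,((F:6,V:6):10,(I:5,L:5):11):47/16)

iteration 1: select I,L (d=10); attach at lengths (5, 5); label the merged cluster IL
  updated: d(D,IL)=50, d(F,IL)=65/2, d(G,IL)=83/2, d(IL,K)=27, d(IL,M)=22, d(IL,V)=63/2
iteration 2: select G,K (d=11); attach at lengths (11/2, 11/2); label the merged cluster GK
  updated: d(D,GK)=81/2, d(F,GK)=71/2, d(GK,IL)=137/4, d(GK,M)=34, d(GK,V)=49
iteration 3: select F,V (d=12); attach at lengths (6, 6); label the merged cluster FV
  updated: d(D,FV)=35, d(FV,GK)=169/4, d(FV,IL)=32, d(FV,M)=43
iteration 4: select D,M (d=13); attach at lengths (13/2, 13/2); label the merged cluster DM
  updated: d(DM,FV)=39, d(DM,GK)=149/4, d(DM,IL)=36
iteration 5: select FV,IL (d=32); attach at lengths (10, 11); label the merged cluster FILV
  updated: d(DM,FILV)=75/2, d(FILV,GK)=153/4
iteration 6: select DM,GK (d=149/4); attach at lengths (97/8, 105/8); label the merged cluster DGKM
  updated: d(DGKM,FILV)=303/8
iteration 7: select DGKM,FILV (d=303/8); attach at lengths (5/16, 47/16); label the merged cluster DFGIKLMV
final tree: (((D:13/2,M:13/2):97/8,(G:11/2,K:11/2):105/8):5/16,((F:6,V:6):10,(I:5,L:5):11):47/16)
total length: 191/2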